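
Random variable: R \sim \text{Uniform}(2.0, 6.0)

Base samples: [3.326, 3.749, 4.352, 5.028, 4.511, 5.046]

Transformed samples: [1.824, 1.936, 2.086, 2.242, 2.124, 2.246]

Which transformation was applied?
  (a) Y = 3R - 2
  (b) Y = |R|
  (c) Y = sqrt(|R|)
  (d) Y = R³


Checking option (c) Y = sqrt(|R|):
  R = 3.326 -> Y = 1.824 ✓
  R = 3.749 -> Y = 1.936 ✓
  R = 4.352 -> Y = 2.086 ✓
All samples match this transformation.

(c) sqrt(|R|)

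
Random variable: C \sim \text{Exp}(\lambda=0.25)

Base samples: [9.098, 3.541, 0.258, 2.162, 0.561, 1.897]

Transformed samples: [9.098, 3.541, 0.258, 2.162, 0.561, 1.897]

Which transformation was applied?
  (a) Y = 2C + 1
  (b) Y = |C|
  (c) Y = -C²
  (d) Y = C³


Checking option (b) Y = |C|:
  C = 9.098 -> Y = 9.098 ✓
  C = 3.541 -> Y = 3.541 ✓
  C = 0.258 -> Y = 0.258 ✓
All samples match this transformation.

(b) |C|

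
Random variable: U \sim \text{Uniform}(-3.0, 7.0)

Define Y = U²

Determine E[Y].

Using E[X²] = Var(X) + (E[X])²:
E[U] = 2
Var(U) = (7 + 3)^2/12 = 8.3333333
E[U²] = 8.3333333 + 2² = 8.3333333 + 4 = 12.333333

12.333333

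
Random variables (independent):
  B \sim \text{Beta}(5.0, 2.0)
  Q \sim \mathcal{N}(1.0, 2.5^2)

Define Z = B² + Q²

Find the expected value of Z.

E[Z] = E[B²] + E[Q²]
E[B²] = Var(B) + E[B]² = 0.025510204 + 0.51020408 = 0.53571429
E[Q²] = Var(Q) + E[Q]² = 6.25 + 1 = 7.25
E[Z] = 0.53571429 + 7.25 = 7.7857143

7.7857143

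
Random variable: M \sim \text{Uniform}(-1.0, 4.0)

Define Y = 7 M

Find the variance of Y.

For Y = aM + b: Var(Y) = a² * Var(M)
Var(M) = (4 + 1)^2/12 = 2.0833333
Var(Y) = 7² * 2.0833333 = 49 * 2.0833333 = 102.08333

102.08333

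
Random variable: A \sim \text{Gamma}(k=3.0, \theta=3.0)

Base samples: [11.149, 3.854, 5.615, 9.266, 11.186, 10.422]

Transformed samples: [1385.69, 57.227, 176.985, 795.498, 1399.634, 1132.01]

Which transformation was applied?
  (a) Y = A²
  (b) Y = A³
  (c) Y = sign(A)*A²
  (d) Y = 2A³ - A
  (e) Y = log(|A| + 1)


Checking option (b) Y = A³:
  A = 11.149 -> Y = 1385.69 ✓
  A = 3.854 -> Y = 57.227 ✓
  A = 5.615 -> Y = 176.985 ✓
All samples match this transformation.

(b) A³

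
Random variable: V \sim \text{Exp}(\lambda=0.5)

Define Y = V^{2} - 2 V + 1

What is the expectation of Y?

E[Y] = 1*E[V²] - 2*E[V] + 1
E[V] = 2
E[V²] = Var(V) + (E[V])² = 4 + 4 = 8
E[Y] = 1*8 - 2*2 + 1 = 5

5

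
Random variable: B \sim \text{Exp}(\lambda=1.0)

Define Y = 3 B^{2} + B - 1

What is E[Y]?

E[Y] = 3*E[B²] + 1*E[B] - 1
E[B] = 1
E[B²] = Var(B) + (E[B])² = 1 + 1 = 2
E[Y] = 3*2 + 1*1 - 1 = 6

6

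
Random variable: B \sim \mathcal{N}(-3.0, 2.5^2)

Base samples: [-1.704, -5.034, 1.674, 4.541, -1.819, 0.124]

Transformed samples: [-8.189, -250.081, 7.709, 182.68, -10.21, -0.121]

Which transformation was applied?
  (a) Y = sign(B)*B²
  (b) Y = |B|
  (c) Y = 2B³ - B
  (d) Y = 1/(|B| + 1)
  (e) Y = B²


Checking option (c) Y = 2B³ - B:
  B = -1.704 -> Y = -8.189 ✓
  B = -5.034 -> Y = -250.081 ✓
  B = 1.674 -> Y = 7.709 ✓
All samples match this transformation.

(c) 2B³ - B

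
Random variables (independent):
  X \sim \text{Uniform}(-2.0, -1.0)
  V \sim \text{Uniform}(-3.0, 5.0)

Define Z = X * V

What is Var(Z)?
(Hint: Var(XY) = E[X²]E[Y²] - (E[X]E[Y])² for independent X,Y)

Var(XY) = E[X²]E[Y²] - (E[X]E[Y])²
E[X] = -1.5, Var(X) = 0.083333333
E[V] = 1, Var(V) = 5.3333333
E[X²] = 0.083333333 + (-1.5)² = 2.3333333
E[V²] = 5.3333333 + 1² = 6.3333333
Var(Z) = 2.3333333*6.3333333 - (-1.5*1)²
= 14.777778 - 2.25 = 12.527778

12.527778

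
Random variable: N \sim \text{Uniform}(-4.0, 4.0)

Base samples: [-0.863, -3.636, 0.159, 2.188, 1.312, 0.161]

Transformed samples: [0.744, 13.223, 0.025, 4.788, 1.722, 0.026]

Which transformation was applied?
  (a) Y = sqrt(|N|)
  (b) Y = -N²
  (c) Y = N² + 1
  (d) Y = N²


Checking option (d) Y = N²:
  N = -0.863 -> Y = 0.744 ✓
  N = -3.636 -> Y = 13.223 ✓
  N = 0.159 -> Y = 0.025 ✓
All samples match this transformation.

(d) N²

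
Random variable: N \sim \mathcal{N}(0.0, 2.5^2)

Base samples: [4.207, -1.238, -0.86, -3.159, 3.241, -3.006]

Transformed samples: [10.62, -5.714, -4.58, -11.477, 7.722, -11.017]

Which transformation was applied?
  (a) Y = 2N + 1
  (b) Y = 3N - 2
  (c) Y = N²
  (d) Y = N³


Checking option (b) Y = 3N - 2:
  N = 4.207 -> Y = 10.62 ✓
  N = -1.238 -> Y = -5.714 ✓
  N = -0.86 -> Y = -4.58 ✓
All samples match this transformation.

(b) 3N - 2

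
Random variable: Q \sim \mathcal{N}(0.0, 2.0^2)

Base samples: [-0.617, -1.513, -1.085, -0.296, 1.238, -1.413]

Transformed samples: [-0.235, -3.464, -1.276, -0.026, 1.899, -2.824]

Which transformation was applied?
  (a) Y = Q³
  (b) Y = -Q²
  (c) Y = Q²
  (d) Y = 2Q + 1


Checking option (a) Y = Q³:
  Q = -0.617 -> Y = -0.235 ✓
  Q = -1.513 -> Y = -3.464 ✓
  Q = -1.085 -> Y = -1.276 ✓
All samples match this transformation.

(a) Q³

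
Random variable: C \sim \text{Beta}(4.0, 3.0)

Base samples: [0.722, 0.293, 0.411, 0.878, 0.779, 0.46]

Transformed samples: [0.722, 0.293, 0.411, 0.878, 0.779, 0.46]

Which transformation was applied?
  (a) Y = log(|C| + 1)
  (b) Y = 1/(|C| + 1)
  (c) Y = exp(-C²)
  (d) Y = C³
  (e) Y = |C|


Checking option (e) Y = |C|:
  C = 0.722 -> Y = 0.722 ✓
  C = 0.293 -> Y = 0.293 ✓
  C = 0.411 -> Y = 0.411 ✓
All samples match this transformation.

(e) |C|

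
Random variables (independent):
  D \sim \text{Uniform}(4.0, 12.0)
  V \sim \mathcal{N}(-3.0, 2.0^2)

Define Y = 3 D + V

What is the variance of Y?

For independent RVs: Var(aX + bY) = a²Var(X) + b²Var(Y)
Var(D) = 5.3333333
Var(V) = 4
Var(Y) = 3²*5.3333333 + 1²*4
= 9*5.3333333 + 1*4 = 52

52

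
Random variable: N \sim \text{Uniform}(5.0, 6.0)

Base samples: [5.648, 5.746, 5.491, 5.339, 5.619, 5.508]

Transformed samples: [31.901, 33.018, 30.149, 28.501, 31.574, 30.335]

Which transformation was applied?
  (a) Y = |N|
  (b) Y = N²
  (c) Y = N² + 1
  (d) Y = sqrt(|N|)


Checking option (b) Y = N²:
  N = 5.648 -> Y = 31.901 ✓
  N = 5.746 -> Y = 33.018 ✓
  N = 5.491 -> Y = 30.149 ✓
All samples match this transformation.

(b) N²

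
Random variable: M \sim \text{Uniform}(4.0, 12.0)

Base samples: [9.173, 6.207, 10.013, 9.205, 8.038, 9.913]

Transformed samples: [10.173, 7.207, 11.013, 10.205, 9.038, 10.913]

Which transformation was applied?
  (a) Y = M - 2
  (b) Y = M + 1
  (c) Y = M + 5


Checking option (b) Y = M + 1:
  M = 9.173 -> Y = 10.173 ✓
  M = 6.207 -> Y = 7.207 ✓
  M = 10.013 -> Y = 11.013 ✓
All samples match this transformation.

(b) M + 1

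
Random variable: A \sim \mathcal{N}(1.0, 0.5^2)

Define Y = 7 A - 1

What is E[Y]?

For Y = 7A - 1:
E[Y] = 7 * E[A] - 1
E[A] = 1.0 = 1
E[Y] = 7 * 1 - 1 = 6

6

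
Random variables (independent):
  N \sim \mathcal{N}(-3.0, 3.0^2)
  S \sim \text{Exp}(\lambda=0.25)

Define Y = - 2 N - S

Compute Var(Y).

For independent RVs: Var(aX + bY) = a²Var(X) + b²Var(Y)
Var(N) = 9
Var(S) = 16
Var(Y) = (-2)²*9 + (-1)²*16
= 4*9 + 1*16 = 52

52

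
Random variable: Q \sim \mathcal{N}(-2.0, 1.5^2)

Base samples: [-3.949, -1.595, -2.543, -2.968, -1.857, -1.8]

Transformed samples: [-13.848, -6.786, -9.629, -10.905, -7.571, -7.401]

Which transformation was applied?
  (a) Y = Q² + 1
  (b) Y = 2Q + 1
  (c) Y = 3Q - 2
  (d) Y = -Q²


Checking option (c) Y = 3Q - 2:
  Q = -3.949 -> Y = -13.848 ✓
  Q = -1.595 -> Y = -6.786 ✓
  Q = -2.543 -> Y = -9.629 ✓
All samples match this transformation.

(c) 3Q - 2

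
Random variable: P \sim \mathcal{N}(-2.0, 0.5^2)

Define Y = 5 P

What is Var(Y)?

For Y = aP + b: Var(Y) = a² * Var(P)
Var(P) = 0.5^2 = 0.25
Var(Y) = 5² * 0.25 = 25 * 0.25 = 6.25

6.25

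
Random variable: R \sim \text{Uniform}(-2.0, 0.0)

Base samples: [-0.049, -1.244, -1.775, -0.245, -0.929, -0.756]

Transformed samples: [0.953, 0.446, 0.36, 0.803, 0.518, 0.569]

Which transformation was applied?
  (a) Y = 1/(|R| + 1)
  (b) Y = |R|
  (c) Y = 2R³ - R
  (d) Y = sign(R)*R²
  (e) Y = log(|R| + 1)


Checking option (a) Y = 1/(|R| + 1):
  R = -0.049 -> Y = 0.953 ✓
  R = -1.244 -> Y = 0.446 ✓
  R = -1.775 -> Y = 0.36 ✓
All samples match this transformation.

(a) 1/(|R| + 1)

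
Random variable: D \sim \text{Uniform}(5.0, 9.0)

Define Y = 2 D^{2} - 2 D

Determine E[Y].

E[Y] = 2*E[D²] - 2*E[D]
E[D] = 7
E[D²] = Var(D) + (E[D])² = 1.3333333 + 49 = 50.333333
E[Y] = 2*50.333333 - 2*7 = 86.666667

86.666667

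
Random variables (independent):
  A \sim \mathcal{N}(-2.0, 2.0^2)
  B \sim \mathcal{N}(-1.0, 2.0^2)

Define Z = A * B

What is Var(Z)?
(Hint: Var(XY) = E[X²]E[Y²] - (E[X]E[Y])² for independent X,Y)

Var(XY) = E[X²]E[Y²] - (E[X]E[Y])²
E[A] = -2, Var(A) = 4
E[B] = -1, Var(B) = 4
E[A²] = 4 + (-2)² = 8
E[B²] = 4 + (-1)² = 5
Var(Z) = 8*5 - (-2*(-1))²
= 40 - 4 = 36

36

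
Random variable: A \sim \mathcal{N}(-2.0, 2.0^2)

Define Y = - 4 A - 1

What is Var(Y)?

For Y = aA + b: Var(Y) = a² * Var(A)
Var(A) = 2.0^2 = 4
Var(Y) = (-4)² * 4 = 16 * 4 = 64

64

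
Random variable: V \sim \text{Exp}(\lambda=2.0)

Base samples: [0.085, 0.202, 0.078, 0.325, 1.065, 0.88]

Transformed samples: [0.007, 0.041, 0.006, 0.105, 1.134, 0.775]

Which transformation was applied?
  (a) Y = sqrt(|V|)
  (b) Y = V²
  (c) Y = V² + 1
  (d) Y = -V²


Checking option (b) Y = V²:
  V = 0.085 -> Y = 0.007 ✓
  V = 0.202 -> Y = 0.041 ✓
  V = 0.078 -> Y = 0.006 ✓
All samples match this transformation.

(b) V²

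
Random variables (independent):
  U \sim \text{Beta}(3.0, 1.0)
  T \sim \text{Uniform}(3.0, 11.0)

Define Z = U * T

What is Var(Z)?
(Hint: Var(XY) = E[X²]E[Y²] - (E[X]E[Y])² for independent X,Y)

Var(XY) = E[X²]E[Y²] - (E[X]E[Y])²
E[U] = 0.75, Var(U) = 0.0375
E[T] = 7, Var(T) = 5.3333333
E[U²] = 0.0375 + 0.75² = 0.6
E[T²] = 5.3333333 + 7² = 54.333333
Var(Z) = 0.6*54.333333 - (0.75*7)²
= 32.6 - 27.5625 = 5.0375

5.0375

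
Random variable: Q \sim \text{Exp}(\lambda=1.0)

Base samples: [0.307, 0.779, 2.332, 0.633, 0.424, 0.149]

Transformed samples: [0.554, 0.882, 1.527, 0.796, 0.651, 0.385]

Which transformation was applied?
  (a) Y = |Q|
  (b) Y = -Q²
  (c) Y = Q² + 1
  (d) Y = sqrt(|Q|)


Checking option (d) Y = sqrt(|Q|):
  Q = 0.307 -> Y = 0.554 ✓
  Q = 0.779 -> Y = 0.882 ✓
  Q = 2.332 -> Y = 1.527 ✓
All samples match this transformation.

(d) sqrt(|Q|)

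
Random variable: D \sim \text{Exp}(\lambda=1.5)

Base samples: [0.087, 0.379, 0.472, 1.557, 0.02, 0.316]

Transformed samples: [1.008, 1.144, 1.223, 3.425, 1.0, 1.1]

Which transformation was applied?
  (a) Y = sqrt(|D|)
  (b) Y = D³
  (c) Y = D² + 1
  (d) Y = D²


Checking option (c) Y = D² + 1:
  D = 0.087 -> Y = 1.008 ✓
  D = 0.379 -> Y = 1.144 ✓
  D = 0.472 -> Y = 1.223 ✓
All samples match this transformation.

(c) D² + 1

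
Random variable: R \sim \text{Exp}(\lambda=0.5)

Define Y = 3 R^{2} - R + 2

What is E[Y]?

E[Y] = 3*E[R²] - 1*E[R] + 2
E[R] = 2
E[R²] = Var(R) + (E[R])² = 4 + 4 = 8
E[Y] = 3*8 - 1*2 + 2 = 24

24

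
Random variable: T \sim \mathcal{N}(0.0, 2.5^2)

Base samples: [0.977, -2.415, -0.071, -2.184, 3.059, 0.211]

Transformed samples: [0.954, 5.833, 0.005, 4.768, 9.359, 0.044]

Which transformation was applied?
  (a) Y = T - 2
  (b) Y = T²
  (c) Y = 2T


Checking option (b) Y = T²:
  T = 0.977 -> Y = 0.954 ✓
  T = -2.415 -> Y = 5.833 ✓
  T = -0.071 -> Y = 0.005 ✓
All samples match this transformation.

(b) T²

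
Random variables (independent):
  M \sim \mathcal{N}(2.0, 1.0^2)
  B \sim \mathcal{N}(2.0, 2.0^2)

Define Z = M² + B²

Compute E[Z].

E[Z] = E[M²] + E[B²]
E[M²] = Var(M) + E[M]² = 1 + 4 = 5
E[B²] = Var(B) + E[B]² = 4 + 4 = 8
E[Z] = 5 + 8 = 13

13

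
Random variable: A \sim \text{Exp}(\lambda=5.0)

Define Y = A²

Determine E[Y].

Using E[X²] = Var(X) + (E[X])²:
E[A] = 0.2
Var(A) = 1/5.0^2 = 0.04
E[A²] = 0.04 + 0.2² = 0.04 + 0.04 = 0.08

0.08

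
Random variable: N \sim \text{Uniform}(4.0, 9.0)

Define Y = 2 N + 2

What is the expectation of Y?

For Y = 2N + 2:
E[Y] = 2 * E[N] + 2
E[N] = (4 + 9)/2 = 6.5
E[Y] = 2 * 6.5 + 2 = 15

15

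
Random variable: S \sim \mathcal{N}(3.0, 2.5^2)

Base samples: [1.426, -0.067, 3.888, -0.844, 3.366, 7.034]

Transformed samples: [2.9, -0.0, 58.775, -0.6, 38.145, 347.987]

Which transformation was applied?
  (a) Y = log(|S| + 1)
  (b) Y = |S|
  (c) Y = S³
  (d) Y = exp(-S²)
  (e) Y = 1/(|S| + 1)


Checking option (c) Y = S³:
  S = 1.426 -> Y = 2.9 ✓
  S = -0.067 -> Y = -0.0 ✓
  S = 3.888 -> Y = 58.775 ✓
All samples match this transformation.

(c) S³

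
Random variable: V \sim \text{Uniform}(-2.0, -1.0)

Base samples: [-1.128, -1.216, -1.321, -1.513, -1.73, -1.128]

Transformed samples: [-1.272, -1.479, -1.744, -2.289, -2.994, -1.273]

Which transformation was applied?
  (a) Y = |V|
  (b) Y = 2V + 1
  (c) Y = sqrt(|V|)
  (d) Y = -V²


Checking option (d) Y = -V²:
  V = -1.128 -> Y = -1.272 ✓
  V = -1.216 -> Y = -1.479 ✓
  V = -1.321 -> Y = -1.744 ✓
All samples match this transformation.

(d) -V²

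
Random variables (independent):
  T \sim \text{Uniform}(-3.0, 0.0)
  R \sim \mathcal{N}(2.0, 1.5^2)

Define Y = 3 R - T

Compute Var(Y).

For independent RVs: Var(aX + bY) = a²Var(X) + b²Var(Y)
Var(T) = 0.75
Var(R) = 2.25
Var(Y) = (-1)²*0.75 + 3²*2.25
= 1*0.75 + 9*2.25 = 21

21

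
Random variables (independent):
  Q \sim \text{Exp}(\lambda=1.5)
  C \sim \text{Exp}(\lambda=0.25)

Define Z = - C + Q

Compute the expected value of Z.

E[Z] = 1*E[Q] - 1*E[C]
E[Q] = 0.66666667
E[C] = 4
E[Z] = 1*0.66666667 - 1*4 = -3.3333333

-3.3333333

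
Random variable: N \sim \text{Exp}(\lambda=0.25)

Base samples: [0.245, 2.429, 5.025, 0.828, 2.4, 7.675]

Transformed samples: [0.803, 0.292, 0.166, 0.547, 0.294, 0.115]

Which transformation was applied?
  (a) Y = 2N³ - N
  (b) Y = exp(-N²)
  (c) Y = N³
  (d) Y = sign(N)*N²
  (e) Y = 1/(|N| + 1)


Checking option (e) Y = 1/(|N| + 1):
  N = 0.245 -> Y = 0.803 ✓
  N = 2.429 -> Y = 0.292 ✓
  N = 5.025 -> Y = 0.166 ✓
All samples match this transformation.

(e) 1/(|N| + 1)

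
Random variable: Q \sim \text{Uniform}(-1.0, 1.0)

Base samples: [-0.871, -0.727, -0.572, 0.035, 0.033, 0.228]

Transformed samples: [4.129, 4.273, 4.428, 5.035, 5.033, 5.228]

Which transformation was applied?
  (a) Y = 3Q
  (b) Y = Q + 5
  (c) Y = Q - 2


Checking option (b) Y = Q + 5:
  Q = -0.871 -> Y = 4.129 ✓
  Q = -0.727 -> Y = 4.273 ✓
  Q = -0.572 -> Y = 4.428 ✓
All samples match this transformation.

(b) Q + 5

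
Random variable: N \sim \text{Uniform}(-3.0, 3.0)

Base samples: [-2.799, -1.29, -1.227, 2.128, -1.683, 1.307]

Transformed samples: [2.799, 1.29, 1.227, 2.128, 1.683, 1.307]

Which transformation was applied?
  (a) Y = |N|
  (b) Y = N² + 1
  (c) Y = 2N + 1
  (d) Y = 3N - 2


Checking option (a) Y = |N|:
  N = -2.799 -> Y = 2.799 ✓
  N = -1.29 -> Y = 1.29 ✓
  N = -1.227 -> Y = 1.227 ✓
All samples match this transformation.

(a) |N|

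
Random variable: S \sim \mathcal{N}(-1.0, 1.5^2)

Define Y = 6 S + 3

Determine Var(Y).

For Y = aS + b: Var(Y) = a² * Var(S)
Var(S) = 1.5^2 = 2.25
Var(Y) = 6² * 2.25 = 36 * 2.25 = 81

81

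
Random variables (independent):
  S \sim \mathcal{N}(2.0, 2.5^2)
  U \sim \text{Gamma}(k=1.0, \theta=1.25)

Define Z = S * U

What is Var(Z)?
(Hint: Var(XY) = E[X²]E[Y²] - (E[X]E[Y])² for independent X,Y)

Var(XY) = E[X²]E[Y²] - (E[X]E[Y])²
E[S] = 2, Var(S) = 6.25
E[U] = 1.25, Var(U) = 1.5625
E[S²] = 6.25 + 2² = 10.25
E[U²] = 1.5625 + 1.25² = 3.125
Var(Z) = 10.25*3.125 - (2*1.25)²
= 32.03125 - 6.25 = 25.78125

25.78125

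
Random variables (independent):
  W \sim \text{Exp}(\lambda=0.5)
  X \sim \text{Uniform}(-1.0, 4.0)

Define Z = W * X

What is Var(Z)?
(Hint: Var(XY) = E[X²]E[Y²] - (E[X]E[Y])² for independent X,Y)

Var(XY) = E[X²]E[Y²] - (E[X]E[Y])²
E[W] = 2, Var(W) = 4
E[X] = 1.5, Var(X) = 2.0833333
E[W²] = 4 + 2² = 8
E[X²] = 2.0833333 + 1.5² = 4.3333333
Var(Z) = 8*4.3333333 - (2*1.5)²
= 34.666667 - 9 = 25.666667

25.666667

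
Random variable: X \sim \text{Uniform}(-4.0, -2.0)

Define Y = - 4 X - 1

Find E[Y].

For Y = -4X - 1:
E[Y] = -4 * E[X] - 1
E[X] = (-4 - 2)/2 = -3
E[Y] = -4 * (-3) - 1 = 11

11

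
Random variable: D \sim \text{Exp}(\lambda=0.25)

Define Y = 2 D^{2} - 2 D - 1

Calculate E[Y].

E[Y] = 2*E[D²] - 2*E[D] - 1
E[D] = 4
E[D²] = Var(D) + (E[D])² = 16 + 16 = 32
E[Y] = 2*32 - 2*4 - 1 = 55

55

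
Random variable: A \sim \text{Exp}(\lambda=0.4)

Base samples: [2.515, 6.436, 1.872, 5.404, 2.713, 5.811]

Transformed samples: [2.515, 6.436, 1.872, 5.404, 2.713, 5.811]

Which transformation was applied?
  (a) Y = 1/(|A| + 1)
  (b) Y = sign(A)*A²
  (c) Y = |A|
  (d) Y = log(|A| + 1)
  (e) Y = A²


Checking option (c) Y = |A|:
  A = 2.515 -> Y = 2.515 ✓
  A = 6.436 -> Y = 6.436 ✓
  A = 1.872 -> Y = 1.872 ✓
All samples match this transformation.

(c) |A|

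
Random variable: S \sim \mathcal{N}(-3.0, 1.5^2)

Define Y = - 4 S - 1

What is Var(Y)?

For Y = aS + b: Var(Y) = a² * Var(S)
Var(S) = 1.5^2 = 2.25
Var(Y) = (-4)² * 2.25 = 16 * 2.25 = 36

36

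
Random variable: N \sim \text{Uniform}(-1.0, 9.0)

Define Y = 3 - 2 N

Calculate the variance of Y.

For Y = aN + b: Var(Y) = a² * Var(N)
Var(N) = (9 + 1)^2/12 = 8.3333333
Var(Y) = (-2)² * 8.3333333 = 4 * 8.3333333 = 33.333333

33.333333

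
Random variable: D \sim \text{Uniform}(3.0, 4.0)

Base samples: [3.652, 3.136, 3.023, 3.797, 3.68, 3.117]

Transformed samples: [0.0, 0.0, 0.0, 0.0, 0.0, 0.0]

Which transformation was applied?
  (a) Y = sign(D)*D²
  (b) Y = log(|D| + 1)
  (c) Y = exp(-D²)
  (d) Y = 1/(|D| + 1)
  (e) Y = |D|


Checking option (c) Y = exp(-D²):
  D = 3.652 -> Y = 0.0 ✓
  D = 3.136 -> Y = 0.0 ✓
  D = 3.023 -> Y = 0.0 ✓
All samples match this transformation.

(c) exp(-D²)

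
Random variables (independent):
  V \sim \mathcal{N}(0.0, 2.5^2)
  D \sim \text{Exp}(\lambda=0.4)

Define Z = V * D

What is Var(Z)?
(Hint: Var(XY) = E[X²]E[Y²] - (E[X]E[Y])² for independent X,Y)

Var(XY) = E[X²]E[Y²] - (E[X]E[Y])²
E[V] = 0, Var(V) = 6.25
E[D] = 2.5, Var(D) = 6.25
E[V²] = 6.25 + 0² = 6.25
E[D²] = 6.25 + 2.5² = 12.5
Var(Z) = 6.25*12.5 - (0*2.5)²
= 78.125 - 0 = 78.125

78.125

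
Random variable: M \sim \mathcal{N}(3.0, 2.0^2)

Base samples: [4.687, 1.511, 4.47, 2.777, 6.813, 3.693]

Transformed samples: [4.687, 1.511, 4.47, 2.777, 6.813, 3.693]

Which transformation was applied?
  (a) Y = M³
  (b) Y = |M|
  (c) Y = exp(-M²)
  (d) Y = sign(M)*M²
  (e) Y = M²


Checking option (b) Y = |M|:
  M = 4.687 -> Y = 4.687 ✓
  M = 1.511 -> Y = 1.511 ✓
  M = 4.47 -> Y = 4.47 ✓
All samples match this transformation.

(b) |M|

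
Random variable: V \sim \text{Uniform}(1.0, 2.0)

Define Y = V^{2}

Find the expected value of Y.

E[Y] = 1*E[V²]
E[V] = 1.5
E[V²] = Var(V) + (E[V])² = 0.083333333 + 2.25 = 2.3333333
E[Y] = 1*2.3333333 = 2.3333333

2.3333333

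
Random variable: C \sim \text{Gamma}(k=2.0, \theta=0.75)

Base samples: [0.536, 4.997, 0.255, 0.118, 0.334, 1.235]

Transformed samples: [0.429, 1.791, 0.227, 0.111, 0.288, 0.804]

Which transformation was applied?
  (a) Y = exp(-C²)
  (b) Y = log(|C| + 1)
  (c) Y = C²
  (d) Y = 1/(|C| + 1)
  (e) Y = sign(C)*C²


Checking option (b) Y = log(|C| + 1):
  C = 0.536 -> Y = 0.429 ✓
  C = 4.997 -> Y = 1.791 ✓
  C = 0.255 -> Y = 0.227 ✓
All samples match this transformation.

(b) log(|C| + 1)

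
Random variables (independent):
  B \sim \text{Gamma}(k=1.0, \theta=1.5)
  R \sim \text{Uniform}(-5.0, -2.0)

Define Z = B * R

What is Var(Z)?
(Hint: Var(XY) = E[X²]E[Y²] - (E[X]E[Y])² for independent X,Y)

Var(XY) = E[X²]E[Y²] - (E[X]E[Y])²
E[B] = 1.5, Var(B) = 2.25
E[R] = -3.5, Var(R) = 0.75
E[B²] = 2.25 + 1.5² = 4.5
E[R²] = 0.75 + (-3.5)² = 13
Var(Z) = 4.5*13 - (1.5*(-3.5))²
= 58.5 - 27.5625 = 30.9375

30.9375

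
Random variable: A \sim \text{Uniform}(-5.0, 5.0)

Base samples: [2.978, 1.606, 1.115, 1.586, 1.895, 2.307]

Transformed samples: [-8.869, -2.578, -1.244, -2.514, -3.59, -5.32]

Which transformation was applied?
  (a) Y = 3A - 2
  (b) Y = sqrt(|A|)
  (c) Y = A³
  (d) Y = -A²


Checking option (d) Y = -A²:
  A = 2.978 -> Y = -8.869 ✓
  A = 1.606 -> Y = -2.578 ✓
  A = 1.115 -> Y = -1.244 ✓
All samples match this transformation.

(d) -A²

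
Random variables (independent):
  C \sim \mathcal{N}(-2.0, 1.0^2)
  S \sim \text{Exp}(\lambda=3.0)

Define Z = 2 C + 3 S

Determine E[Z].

E[Z] = 2*E[C] + 3*E[S]
E[C] = -2
E[S] = 0.33333333
E[Z] = 2*(-2) + 3*0.33333333 = -3

-3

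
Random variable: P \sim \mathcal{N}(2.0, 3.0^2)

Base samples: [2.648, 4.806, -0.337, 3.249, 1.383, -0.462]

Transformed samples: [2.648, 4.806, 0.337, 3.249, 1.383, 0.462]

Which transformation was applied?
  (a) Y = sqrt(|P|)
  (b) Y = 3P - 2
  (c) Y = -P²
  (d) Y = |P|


Checking option (d) Y = |P|:
  P = 2.648 -> Y = 2.648 ✓
  P = 4.806 -> Y = 4.806 ✓
  P = -0.337 -> Y = 0.337 ✓
All samples match this transformation.

(d) |P|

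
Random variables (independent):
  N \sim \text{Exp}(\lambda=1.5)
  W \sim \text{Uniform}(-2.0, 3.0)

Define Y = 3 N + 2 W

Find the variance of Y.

For independent RVs: Var(aX + bY) = a²Var(X) + b²Var(Y)
Var(N) = 0.44444444
Var(W) = 2.0833333
Var(Y) = 3²*0.44444444 + 2²*2.0833333
= 9*0.44444444 + 4*2.0833333 = 12.333333

12.333333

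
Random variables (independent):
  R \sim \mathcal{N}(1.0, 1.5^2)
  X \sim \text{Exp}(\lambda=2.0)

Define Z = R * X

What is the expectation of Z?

For independent RVs: E[XY] = E[X]*E[Y]
E[R] = 1
E[X] = 0.5
E[Z] = 1 * 0.5 = 0.5

0.5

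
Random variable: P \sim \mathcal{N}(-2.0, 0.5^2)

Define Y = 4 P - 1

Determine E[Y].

For Y = 4P - 1:
E[Y] = 4 * E[P] - 1
E[P] = -2.0 = -2
E[Y] = 4 * (-2) - 1 = -9

-9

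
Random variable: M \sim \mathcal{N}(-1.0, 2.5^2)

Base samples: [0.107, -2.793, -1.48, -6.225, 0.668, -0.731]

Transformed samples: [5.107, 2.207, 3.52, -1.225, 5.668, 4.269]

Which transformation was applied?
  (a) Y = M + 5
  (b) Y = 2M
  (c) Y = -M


Checking option (a) Y = M + 5:
  M = 0.107 -> Y = 5.107 ✓
  M = -2.793 -> Y = 2.207 ✓
  M = -1.48 -> Y = 3.52 ✓
All samples match this transformation.

(a) M + 5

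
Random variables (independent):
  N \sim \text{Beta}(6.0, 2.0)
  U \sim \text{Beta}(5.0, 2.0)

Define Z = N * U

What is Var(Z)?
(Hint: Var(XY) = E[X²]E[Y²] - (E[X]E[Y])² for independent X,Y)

Var(XY) = E[X²]E[Y²] - (E[X]E[Y])²
E[N] = 0.75, Var(N) = 0.020833333
E[U] = 0.71428571, Var(U) = 0.025510204
E[N²] = 0.020833333 + 0.75² = 0.58333333
E[U²] = 0.025510204 + 0.71428571² = 0.53571429
Var(Z) = 0.58333333*0.53571429 - (0.75*0.71428571)²
= 0.3125 - 0.2869898 = 0.025510204

0.025510204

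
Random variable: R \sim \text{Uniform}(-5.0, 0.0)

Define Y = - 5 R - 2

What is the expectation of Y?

For Y = -5R - 2:
E[Y] = -5 * E[R] - 2
E[R] = (-5 + 0)/2 = -2.5
E[Y] = -5 * (-2.5) - 2 = 10.5

10.5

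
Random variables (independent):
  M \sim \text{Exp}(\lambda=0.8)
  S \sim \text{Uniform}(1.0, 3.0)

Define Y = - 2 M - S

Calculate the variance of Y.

For independent RVs: Var(aX + bY) = a²Var(X) + b²Var(Y)
Var(M) = 1.5625
Var(S) = 0.33333333
Var(Y) = (-2)²*1.5625 + (-1)²*0.33333333
= 4*1.5625 + 1*0.33333333 = 6.5833333

6.5833333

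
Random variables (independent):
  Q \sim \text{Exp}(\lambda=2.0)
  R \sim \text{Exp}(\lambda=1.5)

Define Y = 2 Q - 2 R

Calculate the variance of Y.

For independent RVs: Var(aX + bY) = a²Var(X) + b²Var(Y)
Var(Q) = 0.25
Var(R) = 0.44444444
Var(Y) = 2²*0.25 + (-2)²*0.44444444
= 4*0.25 + 4*0.44444444 = 2.7777778

2.7777778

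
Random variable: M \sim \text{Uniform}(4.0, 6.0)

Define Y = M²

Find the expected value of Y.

Using E[X²] = Var(X) + (E[X])²:
E[M] = 5
Var(M) = (6 - 4)^2/12 = 0.33333333
E[M²] = 0.33333333 + 5² = 0.33333333 + 25 = 25.333333

25.333333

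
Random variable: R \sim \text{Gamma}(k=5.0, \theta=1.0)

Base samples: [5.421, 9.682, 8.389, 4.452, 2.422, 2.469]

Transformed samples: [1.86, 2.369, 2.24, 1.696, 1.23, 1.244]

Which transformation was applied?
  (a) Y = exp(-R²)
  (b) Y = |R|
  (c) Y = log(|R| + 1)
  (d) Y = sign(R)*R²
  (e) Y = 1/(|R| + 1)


Checking option (c) Y = log(|R| + 1):
  R = 5.421 -> Y = 1.86 ✓
  R = 9.682 -> Y = 2.369 ✓
  R = 8.389 -> Y = 2.24 ✓
All samples match this transformation.

(c) log(|R| + 1)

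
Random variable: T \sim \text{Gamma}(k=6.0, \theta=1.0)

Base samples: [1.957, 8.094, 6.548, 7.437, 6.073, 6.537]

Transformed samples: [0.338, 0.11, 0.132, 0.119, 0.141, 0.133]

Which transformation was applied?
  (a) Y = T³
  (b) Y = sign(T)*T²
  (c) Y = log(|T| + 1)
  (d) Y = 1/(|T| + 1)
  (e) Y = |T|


Checking option (d) Y = 1/(|T| + 1):
  T = 1.957 -> Y = 0.338 ✓
  T = 8.094 -> Y = 0.11 ✓
  T = 6.548 -> Y = 0.132 ✓
All samples match this transformation.

(d) 1/(|T| + 1)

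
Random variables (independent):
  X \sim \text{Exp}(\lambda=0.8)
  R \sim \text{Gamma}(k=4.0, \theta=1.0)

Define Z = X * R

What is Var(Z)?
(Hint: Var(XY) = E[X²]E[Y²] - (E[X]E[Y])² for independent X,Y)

Var(XY) = E[X²]E[Y²] - (E[X]E[Y])²
E[X] = 1.25, Var(X) = 1.5625
E[R] = 4, Var(R) = 4
E[X²] = 1.5625 + 1.25² = 3.125
E[R²] = 4 + 4² = 20
Var(Z) = 3.125*20 - (1.25*4)²
= 62.5 - 25 = 37.5

37.5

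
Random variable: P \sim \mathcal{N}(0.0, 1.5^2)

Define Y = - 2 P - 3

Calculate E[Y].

For Y = -2P - 3:
E[Y] = -2 * E[P] - 3
E[P] = 0.0 = 0
E[Y] = -2 * 0 - 3 = -3

-3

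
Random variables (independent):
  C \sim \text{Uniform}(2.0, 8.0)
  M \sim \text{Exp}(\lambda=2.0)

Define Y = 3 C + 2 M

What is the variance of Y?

For independent RVs: Var(aX + bY) = a²Var(X) + b²Var(Y)
Var(C) = 3
Var(M) = 0.25
Var(Y) = 3²*3 + 2²*0.25
= 9*3 + 4*0.25 = 28

28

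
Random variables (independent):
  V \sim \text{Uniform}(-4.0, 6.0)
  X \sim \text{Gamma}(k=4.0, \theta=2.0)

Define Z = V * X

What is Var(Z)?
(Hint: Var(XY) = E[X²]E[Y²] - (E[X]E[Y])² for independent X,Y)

Var(XY) = E[X²]E[Y²] - (E[X]E[Y])²
E[V] = 1, Var(V) = 8.3333333
E[X] = 8, Var(X) = 16
E[V²] = 8.3333333 + 1² = 9.3333333
E[X²] = 16 + 8² = 80
Var(Z) = 9.3333333*80 - (1*8)²
= 746.66667 - 64 = 682.66667

682.66667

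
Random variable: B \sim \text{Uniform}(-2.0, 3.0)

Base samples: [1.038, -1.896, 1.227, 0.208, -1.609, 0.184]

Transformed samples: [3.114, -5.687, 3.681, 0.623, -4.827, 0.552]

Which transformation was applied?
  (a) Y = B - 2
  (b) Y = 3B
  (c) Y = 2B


Checking option (b) Y = 3B:
  B = 1.038 -> Y = 3.114 ✓
  B = -1.896 -> Y = -5.687 ✓
  B = 1.227 -> Y = 3.681 ✓
All samples match this transformation.

(b) 3B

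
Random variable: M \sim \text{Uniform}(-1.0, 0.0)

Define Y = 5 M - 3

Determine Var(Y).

For Y = aM + b: Var(Y) = a² * Var(M)
Var(M) = (0 + 1)^2/12 = 0.083333333
Var(Y) = 5² * 0.083333333 = 25 * 0.083333333 = 2.0833333

2.0833333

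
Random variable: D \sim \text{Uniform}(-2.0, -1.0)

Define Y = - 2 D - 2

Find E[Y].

For Y = -2D - 2:
E[Y] = -2 * E[D] - 2
E[D] = (-2 - 1)/2 = -1.5
E[Y] = -2 * (-1.5) - 2 = 1

1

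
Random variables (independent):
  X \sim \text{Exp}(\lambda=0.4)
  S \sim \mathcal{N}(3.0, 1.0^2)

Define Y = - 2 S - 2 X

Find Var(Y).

For independent RVs: Var(aX + bY) = a²Var(X) + b²Var(Y)
Var(X) = 6.25
Var(S) = 1
Var(Y) = (-2)²*6.25 + (-2)²*1
= 4*6.25 + 4*1 = 29

29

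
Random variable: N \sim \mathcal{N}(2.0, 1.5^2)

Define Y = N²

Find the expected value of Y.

E[N²] = Var(N) + (E[N])² = 2.25 + 4 = 6.25

6.25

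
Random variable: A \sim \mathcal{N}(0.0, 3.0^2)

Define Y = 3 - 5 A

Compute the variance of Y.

For Y = aA + b: Var(Y) = a² * Var(A)
Var(A) = 3.0^2 = 9
Var(Y) = (-5)² * 9 = 25 * 9 = 225

225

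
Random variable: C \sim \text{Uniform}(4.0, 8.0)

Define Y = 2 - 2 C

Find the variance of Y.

For Y = aC + b: Var(Y) = a² * Var(C)
Var(C) = (8 - 4)^2/12 = 1.3333333
Var(Y) = (-2)² * 1.3333333 = 4 * 1.3333333 = 5.3333333

5.3333333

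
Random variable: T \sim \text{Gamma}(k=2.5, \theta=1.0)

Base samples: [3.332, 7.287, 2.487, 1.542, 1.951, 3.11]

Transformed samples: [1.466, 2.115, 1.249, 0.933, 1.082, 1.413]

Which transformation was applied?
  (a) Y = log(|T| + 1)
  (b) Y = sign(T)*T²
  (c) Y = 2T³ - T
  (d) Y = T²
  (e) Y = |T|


Checking option (a) Y = log(|T| + 1):
  T = 3.332 -> Y = 1.466 ✓
  T = 7.287 -> Y = 2.115 ✓
  T = 2.487 -> Y = 1.249 ✓
All samples match this transformation.

(a) log(|T| + 1)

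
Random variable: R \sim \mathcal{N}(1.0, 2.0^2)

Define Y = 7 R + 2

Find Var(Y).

For Y = aR + b: Var(Y) = a² * Var(R)
Var(R) = 2.0^2 = 4
Var(Y) = 7² * 4 = 49 * 4 = 196

196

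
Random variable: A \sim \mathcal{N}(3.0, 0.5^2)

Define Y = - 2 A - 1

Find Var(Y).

For Y = aA + b: Var(Y) = a² * Var(A)
Var(A) = 0.5^2 = 0.25
Var(Y) = (-2)² * 0.25 = 4 * 0.25 = 1

1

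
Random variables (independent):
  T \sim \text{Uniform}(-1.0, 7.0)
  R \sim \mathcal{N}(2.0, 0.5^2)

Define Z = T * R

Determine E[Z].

For independent RVs: E[XY] = E[X]*E[Y]
E[T] = 3
E[R] = 2
E[Z] = 3 * 2 = 6

6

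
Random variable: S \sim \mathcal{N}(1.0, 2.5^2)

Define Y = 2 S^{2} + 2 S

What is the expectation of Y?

E[Y] = 2*E[S²] + 2*E[S]
E[S] = 1
E[S²] = Var(S) + (E[S])² = 6.25 + 1 = 7.25
E[Y] = 2*7.25 + 2*1 = 16.5

16.5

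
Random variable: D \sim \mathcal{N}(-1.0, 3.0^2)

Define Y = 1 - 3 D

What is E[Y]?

For Y = -3D + 1:
E[Y] = -3 * E[D] + 1
E[D] = -1.0 = -1
E[Y] = -3 * (-1) + 1 = 4

4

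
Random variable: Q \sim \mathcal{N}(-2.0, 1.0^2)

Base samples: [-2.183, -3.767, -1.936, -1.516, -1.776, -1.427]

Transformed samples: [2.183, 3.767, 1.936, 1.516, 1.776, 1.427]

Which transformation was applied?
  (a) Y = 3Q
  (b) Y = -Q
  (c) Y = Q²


Checking option (b) Y = -Q:
  Q = -2.183 -> Y = 2.183 ✓
  Q = -3.767 -> Y = 3.767 ✓
  Q = -1.936 -> Y = 1.936 ✓
All samples match this transformation.

(b) -Q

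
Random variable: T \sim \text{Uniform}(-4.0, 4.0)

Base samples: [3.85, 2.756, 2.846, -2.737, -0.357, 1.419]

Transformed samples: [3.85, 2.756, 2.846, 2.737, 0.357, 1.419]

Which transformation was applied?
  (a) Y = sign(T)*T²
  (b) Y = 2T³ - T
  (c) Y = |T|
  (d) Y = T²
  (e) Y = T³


Checking option (c) Y = |T|:
  T = 3.85 -> Y = 3.85 ✓
  T = 2.756 -> Y = 2.756 ✓
  T = 2.846 -> Y = 2.846 ✓
All samples match this transformation.

(c) |T|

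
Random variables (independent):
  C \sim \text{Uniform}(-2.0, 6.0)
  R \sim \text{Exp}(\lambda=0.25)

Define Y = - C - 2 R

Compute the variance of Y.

For independent RVs: Var(aX + bY) = a²Var(X) + b²Var(Y)
Var(C) = 5.3333333
Var(R) = 16
Var(Y) = (-1)²*5.3333333 + (-2)²*16
= 1*5.3333333 + 4*16 = 69.333333

69.333333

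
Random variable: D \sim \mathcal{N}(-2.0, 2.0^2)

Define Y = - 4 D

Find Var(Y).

For Y = aD + b: Var(Y) = a² * Var(D)
Var(D) = 2.0^2 = 4
Var(Y) = (-4)² * 4 = 16 * 4 = 64

64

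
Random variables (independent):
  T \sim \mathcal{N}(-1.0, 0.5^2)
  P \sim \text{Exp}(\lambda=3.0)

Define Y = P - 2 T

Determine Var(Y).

For independent RVs: Var(aX + bY) = a²Var(X) + b²Var(Y)
Var(T) = 0.25
Var(P) = 0.11111111
Var(Y) = (-2)²*0.25 + 1²*0.11111111
= 4*0.25 + 1*0.11111111 = 1.1111111

1.1111111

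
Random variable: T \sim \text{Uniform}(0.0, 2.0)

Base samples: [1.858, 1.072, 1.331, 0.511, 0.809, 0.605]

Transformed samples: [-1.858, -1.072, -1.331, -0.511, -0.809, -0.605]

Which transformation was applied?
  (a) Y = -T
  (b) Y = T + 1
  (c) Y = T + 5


Checking option (a) Y = -T:
  T = 1.858 -> Y = -1.858 ✓
  T = 1.072 -> Y = -1.072 ✓
  T = 1.331 -> Y = -1.331 ✓
All samples match this transformation.

(a) -T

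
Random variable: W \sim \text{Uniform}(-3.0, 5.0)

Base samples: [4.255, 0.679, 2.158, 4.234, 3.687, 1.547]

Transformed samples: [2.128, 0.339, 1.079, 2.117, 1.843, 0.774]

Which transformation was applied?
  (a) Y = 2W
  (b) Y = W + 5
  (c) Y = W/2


Checking option (c) Y = W/2:
  W = 4.255 -> Y = 2.128 ✓
  W = 0.679 -> Y = 0.339 ✓
  W = 2.158 -> Y = 1.079 ✓
All samples match this transformation.

(c) W/2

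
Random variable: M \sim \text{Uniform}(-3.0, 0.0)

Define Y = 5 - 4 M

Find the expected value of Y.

For Y = -4M + 5:
E[Y] = -4 * E[M] + 5
E[M] = (-3 + 0)/2 = -1.5
E[Y] = -4 * (-1.5) + 5 = 11

11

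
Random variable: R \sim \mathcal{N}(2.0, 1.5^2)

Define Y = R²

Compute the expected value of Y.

E[R²] = Var(R) + (E[R])² = 2.25 + 4 = 6.25

6.25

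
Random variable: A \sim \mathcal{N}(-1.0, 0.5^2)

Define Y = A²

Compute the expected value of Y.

E[A²] = Var(A) + (E[A])² = 0.25 + 1 = 1.25

1.25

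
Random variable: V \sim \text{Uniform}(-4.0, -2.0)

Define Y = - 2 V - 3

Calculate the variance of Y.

For Y = aV + b: Var(Y) = a² * Var(V)
Var(V) = (-2 + 4)^2/12 = 0.33333333
Var(Y) = (-2)² * 0.33333333 = 4 * 0.33333333 = 1.3333333

1.3333333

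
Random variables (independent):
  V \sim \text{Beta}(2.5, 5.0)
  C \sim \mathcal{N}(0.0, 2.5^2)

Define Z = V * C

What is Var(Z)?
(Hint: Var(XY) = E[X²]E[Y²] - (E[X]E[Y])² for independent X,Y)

Var(XY) = E[X²]E[Y²] - (E[X]E[Y])²
E[V] = 0.33333333, Var(V) = 0.026143791
E[C] = 0, Var(C) = 6.25
E[V²] = 0.026143791 + 0.33333333² = 0.1372549
E[C²] = 6.25 + 0² = 6.25
Var(Z) = 0.1372549*6.25 - (0.33333333*0)²
= 0.85784314 - 0 = 0.85784314

0.85784314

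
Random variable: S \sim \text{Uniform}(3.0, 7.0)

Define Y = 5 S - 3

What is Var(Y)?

For Y = aS + b: Var(Y) = a² * Var(S)
Var(S) = (7 - 3)^2/12 = 1.3333333
Var(Y) = 5² * 1.3333333 = 25 * 1.3333333 = 33.333333

33.333333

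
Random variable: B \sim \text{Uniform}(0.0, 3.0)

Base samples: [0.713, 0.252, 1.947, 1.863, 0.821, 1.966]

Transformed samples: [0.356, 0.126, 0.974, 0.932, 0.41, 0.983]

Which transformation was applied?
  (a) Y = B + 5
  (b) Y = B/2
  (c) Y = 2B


Checking option (b) Y = B/2:
  B = 0.713 -> Y = 0.356 ✓
  B = 0.252 -> Y = 0.126 ✓
  B = 1.947 -> Y = 0.974 ✓
All samples match this transformation.

(b) B/2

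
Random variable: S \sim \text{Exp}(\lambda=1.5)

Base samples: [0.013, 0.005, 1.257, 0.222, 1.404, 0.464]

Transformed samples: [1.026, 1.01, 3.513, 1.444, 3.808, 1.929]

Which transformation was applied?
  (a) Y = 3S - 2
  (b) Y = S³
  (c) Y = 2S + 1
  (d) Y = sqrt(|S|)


Checking option (c) Y = 2S + 1:
  S = 0.013 -> Y = 1.026 ✓
  S = 0.005 -> Y = 1.01 ✓
  S = 1.257 -> Y = 3.513 ✓
All samples match this transformation.

(c) 2S + 1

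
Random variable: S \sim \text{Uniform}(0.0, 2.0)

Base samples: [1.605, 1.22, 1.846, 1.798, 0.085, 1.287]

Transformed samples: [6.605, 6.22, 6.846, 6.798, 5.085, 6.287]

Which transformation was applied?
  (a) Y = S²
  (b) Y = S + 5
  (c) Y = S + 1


Checking option (b) Y = S + 5:
  S = 1.605 -> Y = 6.605 ✓
  S = 1.22 -> Y = 6.22 ✓
  S = 1.846 -> Y = 6.846 ✓
All samples match this transformation.

(b) S + 5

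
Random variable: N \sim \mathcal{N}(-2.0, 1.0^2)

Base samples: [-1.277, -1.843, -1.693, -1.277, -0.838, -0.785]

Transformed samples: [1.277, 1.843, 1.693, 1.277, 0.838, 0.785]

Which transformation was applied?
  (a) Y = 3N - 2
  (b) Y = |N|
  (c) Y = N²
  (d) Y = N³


Checking option (b) Y = |N|:
  N = -1.277 -> Y = 1.277 ✓
  N = -1.843 -> Y = 1.843 ✓
  N = -1.693 -> Y = 1.693 ✓
All samples match this transformation.

(b) |N|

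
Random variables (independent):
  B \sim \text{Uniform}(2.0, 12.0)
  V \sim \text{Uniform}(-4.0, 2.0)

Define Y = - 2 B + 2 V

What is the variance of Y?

For independent RVs: Var(aX + bY) = a²Var(X) + b²Var(Y)
Var(B) = 8.3333333
Var(V) = 3
Var(Y) = (-2)²*8.3333333 + 2²*3
= 4*8.3333333 + 4*3 = 45.333333

45.333333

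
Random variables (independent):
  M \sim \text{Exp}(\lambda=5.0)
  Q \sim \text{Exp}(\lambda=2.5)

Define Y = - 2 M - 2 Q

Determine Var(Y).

For independent RVs: Var(aX + bY) = a²Var(X) + b²Var(Y)
Var(M) = 0.04
Var(Q) = 0.16
Var(Y) = (-2)²*0.04 + (-2)²*0.16
= 4*0.04 + 4*0.16 = 0.8

0.8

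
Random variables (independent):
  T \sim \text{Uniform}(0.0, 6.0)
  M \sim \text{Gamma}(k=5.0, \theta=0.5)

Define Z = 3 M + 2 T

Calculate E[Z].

E[Z] = 2*E[T] + 3*E[M]
E[T] = 3
E[M] = 2.5
E[Z] = 2*3 + 3*2.5 = 13.5

13.5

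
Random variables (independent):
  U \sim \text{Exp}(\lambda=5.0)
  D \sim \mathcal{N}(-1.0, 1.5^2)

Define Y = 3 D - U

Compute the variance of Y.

For independent RVs: Var(aX + bY) = a²Var(X) + b²Var(Y)
Var(U) = 0.04
Var(D) = 2.25
Var(Y) = (-1)²*0.04 + 3²*2.25
= 1*0.04 + 9*2.25 = 20.29

20.29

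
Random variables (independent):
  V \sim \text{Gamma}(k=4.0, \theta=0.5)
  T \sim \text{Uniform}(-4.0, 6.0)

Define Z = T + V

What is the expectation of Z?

E[Z] = 1*E[V] + 1*E[T]
E[V] = 2
E[T] = 1
E[Z] = 1*2 + 1*1 = 3

3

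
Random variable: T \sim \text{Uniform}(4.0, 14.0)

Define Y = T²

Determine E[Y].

Using E[X²] = Var(X) + (E[X])²:
E[T] = 9
Var(T) = (14 - 4)^2/12 = 8.3333333
E[T²] = 8.3333333 + 9² = 8.3333333 + 81 = 89.333333

89.333333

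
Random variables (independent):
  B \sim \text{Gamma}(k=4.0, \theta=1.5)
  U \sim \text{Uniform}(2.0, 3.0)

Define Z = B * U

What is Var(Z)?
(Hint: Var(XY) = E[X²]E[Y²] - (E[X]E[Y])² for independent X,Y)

Var(XY) = E[X²]E[Y²] - (E[X]E[Y])²
E[B] = 6, Var(B) = 9
E[U] = 2.5, Var(U) = 0.083333333
E[B²] = 9 + 6² = 45
E[U²] = 0.083333333 + 2.5² = 6.3333333
Var(Z) = 45*6.3333333 - (6*2.5)²
= 285 - 225 = 60

60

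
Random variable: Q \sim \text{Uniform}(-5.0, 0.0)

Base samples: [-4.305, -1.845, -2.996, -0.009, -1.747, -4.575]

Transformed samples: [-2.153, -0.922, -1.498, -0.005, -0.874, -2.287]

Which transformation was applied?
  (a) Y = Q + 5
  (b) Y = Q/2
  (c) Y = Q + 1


Checking option (b) Y = Q/2:
  Q = -4.305 -> Y = -2.153 ✓
  Q = -1.845 -> Y = -0.922 ✓
  Q = -2.996 -> Y = -1.498 ✓
All samples match this transformation.

(b) Q/2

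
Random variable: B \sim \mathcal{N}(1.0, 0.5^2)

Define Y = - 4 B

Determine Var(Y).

For Y = aB + b: Var(Y) = a² * Var(B)
Var(B) = 0.5^2 = 0.25
Var(Y) = (-4)² * 0.25 = 16 * 0.25 = 4

4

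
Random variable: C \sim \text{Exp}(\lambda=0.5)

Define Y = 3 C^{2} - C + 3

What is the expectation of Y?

E[Y] = 3*E[C²] - 1*E[C] + 3
E[C] = 2
E[C²] = Var(C) + (E[C])² = 4 + 4 = 8
E[Y] = 3*8 - 1*2 + 3 = 25

25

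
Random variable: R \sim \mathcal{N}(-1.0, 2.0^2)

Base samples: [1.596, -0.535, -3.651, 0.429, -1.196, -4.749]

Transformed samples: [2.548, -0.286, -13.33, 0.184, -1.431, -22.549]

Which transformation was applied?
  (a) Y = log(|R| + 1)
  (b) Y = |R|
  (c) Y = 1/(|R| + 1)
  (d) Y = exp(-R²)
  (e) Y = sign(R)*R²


Checking option (e) Y = sign(R)*R²:
  R = 1.596 -> Y = 2.548 ✓
  R = -0.535 -> Y = -0.286 ✓
  R = -3.651 -> Y = -13.33 ✓
All samples match this transformation.

(e) sign(R)*R²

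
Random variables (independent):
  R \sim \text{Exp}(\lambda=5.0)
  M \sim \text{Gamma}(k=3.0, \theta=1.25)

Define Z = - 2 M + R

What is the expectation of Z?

E[Z] = 1*E[R] - 2*E[M]
E[R] = 0.2
E[M] = 3.75
E[Z] = 1*0.2 - 2*3.75 = -7.3

-7.3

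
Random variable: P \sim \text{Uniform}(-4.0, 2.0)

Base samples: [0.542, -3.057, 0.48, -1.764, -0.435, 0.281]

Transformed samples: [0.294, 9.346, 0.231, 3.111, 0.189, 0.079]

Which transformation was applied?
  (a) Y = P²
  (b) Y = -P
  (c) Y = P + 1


Checking option (a) Y = P²:
  P = 0.542 -> Y = 0.294 ✓
  P = -3.057 -> Y = 9.346 ✓
  P = 0.48 -> Y = 0.231 ✓
All samples match this transformation.

(a) P²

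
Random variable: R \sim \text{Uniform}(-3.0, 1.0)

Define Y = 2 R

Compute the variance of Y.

For Y = aR + b: Var(Y) = a² * Var(R)
Var(R) = (1 + 3)^2/12 = 1.3333333
Var(Y) = 2² * 1.3333333 = 4 * 1.3333333 = 5.3333333

5.3333333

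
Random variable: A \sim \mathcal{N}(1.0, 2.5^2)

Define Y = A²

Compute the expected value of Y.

Using E[X²] = Var(X) + (E[X])²:
E[A] = 1
Var(A) = 2.5^2 = 6.25
E[A²] = 6.25 + 1² = 6.25 + 1 = 7.25

7.25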